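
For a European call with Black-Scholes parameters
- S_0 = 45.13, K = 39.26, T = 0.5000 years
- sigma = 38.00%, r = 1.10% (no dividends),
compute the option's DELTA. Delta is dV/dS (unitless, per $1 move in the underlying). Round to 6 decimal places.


d1 = 0.6733927672; d2 = 0.4046921903
phi(d1) = 0.3180115924; exp(-qT) = 1.0000000000; exp(-rT) = 0.9945150973
N(d1) = 0.7496512756
Delta = exp(-qT) * N(d1) = 1.0000000000 * 0.7496512756 = 0.749651

Answer: Delta = 0.749651


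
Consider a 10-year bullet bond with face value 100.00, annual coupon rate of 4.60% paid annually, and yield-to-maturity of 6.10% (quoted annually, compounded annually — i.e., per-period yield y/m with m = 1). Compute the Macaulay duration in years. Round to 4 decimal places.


Coupon per period c = face * coupon_rate / m = 4.600000
Periods per year m = 1; per-period yield y/m = 0.061000
Number of cashflows N = 10
Cashflows (t years, CF_t, discount factor 1/(1+y/m)^(m*t), PV):
  t = 1.0000: CF_t = 4.600000, DF = 0.942507, PV = 4.335533
  t = 2.0000: CF_t = 4.600000, DF = 0.888320, PV = 4.086270
  t = 3.0000: CF_t = 4.600000, DF = 0.837247, PV = 3.851338
  t = 4.0000: CF_t = 4.600000, DF = 0.789112, PV = 3.629914
  t = 5.0000: CF_t = 4.600000, DF = 0.743743, PV = 3.421219
  t = 6.0000: CF_t = 4.600000, DF = 0.700983, PV = 3.224523
  t = 7.0000: CF_t = 4.600000, DF = 0.660682, PV = 3.039136
  t = 8.0000: CF_t = 4.600000, DF = 0.622697, PV = 2.864407
  t = 9.0000: CF_t = 4.600000, DF = 0.586897, PV = 2.699724
  t = 10.0000: CF_t = 104.600000, DF = 0.553154, PV = 57.859922
Price P = sum_t PV_t = 89.011987
Macaulay numerator sum_t t * PV_t:
  t * PV_t at t = 1.0000: 4.335533
  t * PV_t at t = 2.0000: 8.172540
  t * PV_t at t = 3.0000: 11.554015
  t * PV_t at t = 4.0000: 14.519655
  t * PV_t at t = 5.0000: 17.106096
  t * PV_t at t = 6.0000: 19.347140
  t * PV_t at t = 7.0000: 21.273952
  t * PV_t at t = 8.0000: 22.915258
  t * PV_t at t = 9.0000: 24.297517
  t * PV_t at t = 10.0000: 578.599222
Macaulay duration D = (sum_t t * PV_t) / P = 722.120928 / 89.011987 = 8.112626

Answer: Macaulay duration = 8.1126 years


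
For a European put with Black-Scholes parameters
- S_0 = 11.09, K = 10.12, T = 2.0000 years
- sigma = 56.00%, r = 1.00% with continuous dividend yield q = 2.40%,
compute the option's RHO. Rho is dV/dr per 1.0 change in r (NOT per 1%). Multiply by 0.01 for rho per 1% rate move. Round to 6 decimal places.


Answer: Rho = -12.377849

Derivation:
d1 = 0.4761987100; d2 = -0.3157608849
phi(d1) = 0.3561792588; exp(-qT) = 0.9531337871; exp(-rT) = 0.9801986733
N(-d2) = 0.6239079952
Rho = -K*T*exp(-rT)*N(-d2) = -10.1200 * 2.0000 * 0.9801986733 * 0.6239079952 = -12.377849


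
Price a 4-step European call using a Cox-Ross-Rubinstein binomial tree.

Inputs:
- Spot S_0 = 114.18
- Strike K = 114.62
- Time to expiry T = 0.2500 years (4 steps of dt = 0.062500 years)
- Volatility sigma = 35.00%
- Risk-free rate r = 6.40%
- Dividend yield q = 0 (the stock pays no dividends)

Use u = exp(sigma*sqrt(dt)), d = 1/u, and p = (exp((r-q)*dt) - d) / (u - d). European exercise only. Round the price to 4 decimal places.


Answer: Price = V(0,0) = 8.2253

Derivation:
dt = T/N = 0.062500
u = exp(sigma*sqrt(dt)) = 1.091442; d = 1/u = 0.916219
p = (exp((r-q)*dt) - d) / (u - d) = 0.501013
Discount per step: exp(-r*dt) = 0.996008
Stock lattice S(k, i) with i counting down-moves:
  k=0: S(0,0) = 114.1800
  k=1: S(1,0) = 124.6209; S(1,1) = 104.6139
  k=2: S(2,0) = 136.0165; S(2,1) = 114.1800; S(2,2) = 95.8492
  k=3: S(3,0) = 148.4541; S(3,1) = 124.6209; S(3,2) = 104.6139; S(3,3) = 87.8188
  k=4: S(4,0) = 162.0291; S(4,1) = 136.0165; S(4,2) = 114.1800; S(4,3) = 95.8492; S(4,4) = 80.4613
Terminal payoffs V(N, i) = max(S_T - K, 0):
  V(4,0) = 47.409133; V(4,1) = 21.396493; V(4,2) = 0.000000; V(4,3) = 0.000000; V(4,4) = 0.000000
Backward induction: V(k, i) = exp(-r*dt) * [p * V(k+1, i) + (1-p) * V(k+1, i+1)].
  V(3,0) = exp(-r*dt) * [p*47.409133 + (1-p)*21.396493] = 34.291713
  V(3,1) = exp(-r*dt) * [p*21.396493 + (1-p)*0.000000] = 10.677120
  V(3,2) = exp(-r*dt) * [p*0.000000 + (1-p)*0.000000] = 0.000000
  V(3,3) = exp(-r*dt) * [p*0.000000 + (1-p)*0.000000] = 0.000000
  V(2,0) = exp(-r*dt) * [p*34.291713 + (1-p)*10.677120] = 22.418477
  V(2,1) = exp(-r*dt) * [p*10.677120 + (1-p)*0.000000] = 5.328018
  V(2,2) = exp(-r*dt) * [p*0.000000 + (1-p)*0.000000] = 0.000000
  V(1,0) = exp(-r*dt) * [p*22.418477 + (1-p)*5.328018] = 13.835103
  V(1,1) = exp(-r*dt) * [p*5.328018 + (1-p)*0.000000] = 2.658748
  V(0,0) = exp(-r*dt) * [p*13.835103 + (1-p)*2.658748] = 8.225276


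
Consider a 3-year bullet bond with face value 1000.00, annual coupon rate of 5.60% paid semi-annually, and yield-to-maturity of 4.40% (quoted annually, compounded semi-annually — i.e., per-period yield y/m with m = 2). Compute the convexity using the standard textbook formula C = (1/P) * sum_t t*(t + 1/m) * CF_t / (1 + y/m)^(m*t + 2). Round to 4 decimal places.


Answer: Convexity = 9.1926

Derivation:
Coupon per period c = face * coupon_rate / m = 28.000000
Periods per year m = 2; per-period yield y/m = 0.022000
Number of cashflows N = 6
Cashflows (t years, CF_t, discount factor 1/(1+y/m)^(m*t), PV):
  t = 0.5000: CF_t = 28.000000, DF = 0.978474, PV = 27.397260
  t = 1.0000: CF_t = 28.000000, DF = 0.957411, PV = 26.807495
  t = 1.5000: CF_t = 28.000000, DF = 0.936801, PV = 26.230426
  t = 2.0000: CF_t = 28.000000, DF = 0.916635, PV = 25.665779
  t = 2.5000: CF_t = 28.000000, DF = 0.896903, PV = 25.113287
  t = 3.0000: CF_t = 1028.000000, DF = 0.877596, PV = 902.168667
Price P = sum_t PV_t = 1033.382915
Convexity numerator sum_t t*(t + 1/m) * CF_t / (1+y/m)^(m*t + 2):
  t = 0.5000: term = 13.115213
  t = 1.0000: term = 38.498668
  t = 1.5000: term = 75.339860
  t = 2.0000: term = 122.863437
  t = 2.5000: term = 180.327941
  t = 3.0000: term = 9069.330893
Convexity = (1/P) * sum = 9499.476012 / 1033.382915 = 9.192600


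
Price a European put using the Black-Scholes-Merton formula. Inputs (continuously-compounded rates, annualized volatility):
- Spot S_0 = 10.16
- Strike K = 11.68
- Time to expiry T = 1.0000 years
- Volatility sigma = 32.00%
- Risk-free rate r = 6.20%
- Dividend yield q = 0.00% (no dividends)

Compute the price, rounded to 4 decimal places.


d1 = (ln(S/K) + (r - q + 0.5*sigma^2) * T) / (sigma * sqrt(T)) = -0.08193605
d2 = d1 - sigma * sqrt(T) = -0.40193605
exp(-rT) = 0.93988289; exp(-qT) = 1.00000000
P = K * exp(-rT) * N(-d2) - S_0 * exp(-qT) * N(-d1)
N(-d1) = 0.53265122; N(-d2) = 0.65613445
P = 11.6800 * 0.93988289 * 0.65613445 - 10.1600 * 1.00000000 * 0.53265122 = 1.7912

Answer: Price = 1.7912


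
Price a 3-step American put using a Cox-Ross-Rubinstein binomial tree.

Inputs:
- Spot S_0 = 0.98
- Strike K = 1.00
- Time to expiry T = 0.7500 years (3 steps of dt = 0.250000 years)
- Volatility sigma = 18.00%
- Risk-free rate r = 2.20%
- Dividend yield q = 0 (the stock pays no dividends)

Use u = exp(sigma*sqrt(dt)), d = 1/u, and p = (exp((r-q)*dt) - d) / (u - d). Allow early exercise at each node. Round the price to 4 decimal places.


dt = T/N = 0.250000
u = exp(sigma*sqrt(dt)) = 1.094174; d = 1/u = 0.913931
p = (exp((r-q)*dt) - d) / (u - d) = 0.508114
Discount per step: exp(-r*dt) = 0.994515
Stock lattice S(k, i) with i counting down-moves:
  k=0: S(0,0) = 0.9800
  k=1: S(1,0) = 1.0723; S(1,1) = 0.8957
  k=2: S(2,0) = 1.1733; S(2,1) = 0.9800; S(2,2) = 0.8186
  k=3: S(3,0) = 1.2838; S(3,1) = 1.0723; S(3,2) = 0.8957; S(3,3) = 0.7481
Terminal payoffs V(N, i) = max(K - S_T, 0):
  V(3,0) = 0.000000; V(3,1) = 0.000000; V(3,2) = 0.104347; V(3,3) = 0.251888
Backward induction: V(k, i) = exp(-r*dt) * [p * V(k+1, i) + (1-p) * V(k+1, i+1)]; then take max(V_cont, immediate exercise) for American.
  V(2,0) = exp(-r*dt) * [p*0.000000 + (1-p)*0.000000] = 0.000000; exercise = 0.000000; V(2,0) = max -> 0.000000
  V(2,1) = exp(-r*dt) * [p*0.000000 + (1-p)*0.104347] = 0.051046; exercise = 0.020000; V(2,1) = max -> 0.051046
  V(2,2) = exp(-r*dt) * [p*0.104347 + (1-p)*0.251888] = 0.175950; exercise = 0.181435; V(2,2) = max -> 0.181435
  V(1,0) = exp(-r*dt) * [p*0.000000 + (1-p)*0.051046] = 0.024971; exercise = 0.000000; V(1,0) = max -> 0.024971
  V(1,1) = exp(-r*dt) * [p*0.051046 + (1-p)*0.181435] = 0.114551; exercise = 0.104347; V(1,1) = max -> 0.114551
  V(0,0) = exp(-r*dt) * [p*0.024971 + (1-p)*0.114551] = 0.068655; exercise = 0.020000; V(0,0) = max -> 0.068655

Answer: Price = V(0,0) = 0.0687


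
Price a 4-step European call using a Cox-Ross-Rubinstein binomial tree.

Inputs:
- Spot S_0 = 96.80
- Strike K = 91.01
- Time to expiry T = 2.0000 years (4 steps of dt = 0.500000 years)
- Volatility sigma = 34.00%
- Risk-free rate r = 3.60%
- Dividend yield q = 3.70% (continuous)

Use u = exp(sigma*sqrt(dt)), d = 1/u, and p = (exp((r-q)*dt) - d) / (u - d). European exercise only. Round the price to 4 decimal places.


Answer: Price = V(0,0) = 19.1660

Derivation:
dt = T/N = 0.500000
u = exp(sigma*sqrt(dt)) = 1.271778; d = 1/u = 0.786300
p = (exp((r-q)*dt) - d) / (u - d) = 0.439154
Discount per step: exp(-r*dt) = 0.982161
Stock lattice S(k, i) with i counting down-moves:
  k=0: S(0,0) = 96.8000
  k=1: S(1,0) = 123.1082; S(1,1) = 76.1139
  k=2: S(2,0) = 156.5663; S(2,1) = 96.8000; S(2,2) = 59.8484
  k=3: S(3,0) = 199.1177; S(3,1) = 123.1082; S(3,2) = 76.1139; S(3,3) = 47.0588
  k=4: S(4,0) = 253.2336; S(4,1) = 156.5663; S(4,2) = 96.8000; S(4,3) = 59.8484; S(4,4) = 37.0024
Terminal payoffs V(N, i) = max(S_T - K, 0):
  V(4,0) = 162.223558; V(4,1) = 65.556307; V(4,2) = 5.790000; V(4,3) = 0.000000; V(4,4) = 0.000000
Backward induction: V(k, i) = exp(-r*dt) * [p * V(k+1, i) + (1-p) * V(k+1, i+1)].
  V(3,0) = exp(-r*dt) * [p*162.223558 + (1-p)*65.556307] = 106.081374
  V(3,1) = exp(-r*dt) * [p*65.556307 + (1-p)*5.790000] = 31.465119
  V(3,2) = exp(-r*dt) * [p*5.790000 + (1-p)*0.000000] = 2.497343
  V(3,3) = exp(-r*dt) * [p*0.000000 + (1-p)*0.000000] = 0.000000
  V(2,0) = exp(-r*dt) * [p*106.081374 + (1-p)*31.465119] = 63.087300
  V(2,1) = exp(-r*dt) * [p*31.465119 + (1-p)*2.497343] = 14.947176
  V(2,2) = exp(-r*dt) * [p*2.497343 + (1-p)*0.000000] = 1.077154
  V(1,0) = exp(-r*dt) * [p*63.087300 + (1-p)*14.947176] = 35.444334
  V(1,1) = exp(-r*dt) * [p*14.947176 + (1-p)*1.077154] = 7.040357
  V(0,0) = exp(-r*dt) * [p*35.444334 + (1-p)*7.040357] = 19.165969


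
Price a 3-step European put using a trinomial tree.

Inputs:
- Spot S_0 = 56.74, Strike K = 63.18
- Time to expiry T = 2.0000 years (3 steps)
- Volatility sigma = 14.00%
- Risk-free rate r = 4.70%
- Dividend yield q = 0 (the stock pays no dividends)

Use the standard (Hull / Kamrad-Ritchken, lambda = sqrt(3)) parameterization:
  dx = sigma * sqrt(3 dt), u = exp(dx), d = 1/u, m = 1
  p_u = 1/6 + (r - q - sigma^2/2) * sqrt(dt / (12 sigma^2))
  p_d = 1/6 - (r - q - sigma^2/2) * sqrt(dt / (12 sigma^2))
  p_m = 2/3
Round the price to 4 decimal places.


Answer: Price = V(0,0) = 5.0343

Derivation:
dt = T/N = 0.666667; dx = sigma*sqrt(3*dt) = 0.197990
u = exp(dx) = 1.218950; d = 1/u = 0.820378
p_u = 0.229296, p_m = 0.666667, p_d = 0.104037
Discount per step: exp(-r*dt) = 0.969152
Stock lattice S(k, j) with j the centered position index:
  k=0: S(0,+0) = 56.7400
  k=1: S(1,-1) = 46.5483; S(1,+0) = 56.7400; S(1,+1) = 69.1632
  k=2: S(2,-2) = 38.1872; S(2,-1) = 46.5483; S(2,+0) = 56.7400; S(2,+1) = 69.1632; S(2,+2) = 84.3065
  k=3: S(3,-3) = 31.3279; S(3,-2) = 38.1872; S(3,-1) = 46.5483; S(3,+0) = 56.7400; S(3,+1) = 69.1632; S(3,+2) = 84.3065; S(3,+3) = 102.7654
Terminal payoffs V(N, j) = max(K - S_T, 0):
  V(3,-3) = 31.852079; V(3,-2) = 24.992829; V(3,-1) = 16.631744; V(3,+0) = 6.440000; V(3,+1) = 0.000000; V(3,+2) = 0.000000; V(3,+3) = 0.000000
Backward induction: V(k, j) = exp(-r*dt) * [p_u * V(k+1, j+1) + p_m * V(k+1, j) + p_d * V(k+1, j-1)]
  V(2,-2) = exp(-r*dt) * [p_u*16.631744 + p_m*24.992829 + p_d*31.852079] = 23.055441
  V(2,-1) = exp(-r*dt) * [p_u*6.440000 + p_m*16.631744 + p_d*24.992829] = 14.696888
  V(2,+0) = exp(-r*dt) * [p_u*0.000000 + p_m*6.440000 + p_d*16.631744] = 5.837839
  V(2,+1) = exp(-r*dt) * [p_u*0.000000 + p_m*0.000000 + p_d*6.440000] = 0.649332
  V(2,+2) = exp(-r*dt) * [p_u*0.000000 + p_m*0.000000 + p_d*0.000000] = 0.000000
  V(1,-1) = exp(-r*dt) * [p_u*5.837839 + p_m*14.696888 + p_d*23.055441] = 13.117617
  V(1,+0) = exp(-r*dt) * [p_u*0.649332 + p_m*5.837839 + p_d*14.696888] = 5.397990
  V(1,+1) = exp(-r*dt) * [p_u*0.000000 + p_m*0.649332 + p_d*5.837839] = 1.008151
  V(0,+0) = exp(-r*dt) * [p_u*1.008151 + p_m*5.397990 + p_d*13.117617] = 5.034307


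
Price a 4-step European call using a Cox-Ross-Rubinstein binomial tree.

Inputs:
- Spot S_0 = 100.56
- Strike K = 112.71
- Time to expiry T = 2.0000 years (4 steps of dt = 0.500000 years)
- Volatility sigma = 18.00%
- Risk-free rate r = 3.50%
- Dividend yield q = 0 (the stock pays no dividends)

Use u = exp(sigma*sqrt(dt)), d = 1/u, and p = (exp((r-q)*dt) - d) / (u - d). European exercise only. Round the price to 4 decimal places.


dt = T/N = 0.500000
u = exp(sigma*sqrt(dt)) = 1.135734; d = 1/u = 0.880488
p = (exp((r-q)*dt) - d) / (u - d) = 0.537388
Discount per step: exp(-r*dt) = 0.982652
Stock lattice S(k, i) with i counting down-moves:
  k=0: S(0,0) = 100.5600
  k=1: S(1,0) = 114.2094; S(1,1) = 88.5419
  k=2: S(2,0) = 129.7115; S(2,1) = 100.5600; S(2,2) = 77.9600
  k=3: S(3,0) = 147.3178; S(3,1) = 114.2094; S(3,2) = 88.5419; S(3,3) = 68.6428
  k=4: S(4,0) = 167.3139; S(4,1) = 129.7115; S(4,2) = 100.5600; S(4,3) = 77.9600; S(4,4) = 60.4392
Terminal payoffs V(N, i) = max(S_T - K, 0):
  V(4,0) = 54.603859; V(4,1) = 17.001533; V(4,2) = 0.000000; V(4,3) = 0.000000; V(4,4) = 0.000000
Backward induction: V(k, i) = exp(-r*dt) * [p * V(k+1, i) + (1-p) * V(k+1, i+1)].
  V(3,0) = exp(-r*dt) * [p*54.603859 + (1-p)*17.001533] = 36.563077
  V(3,1) = exp(-r*dt) * [p*17.001533 + (1-p)*0.000000] = 8.977919
  V(3,2) = exp(-r*dt) * [p*0.000000 + (1-p)*0.000000] = 0.000000
  V(3,3) = exp(-r*dt) * [p*0.000000 + (1-p)*0.000000] = 0.000000
  V(2,0) = exp(-r*dt) * [p*36.563077 + (1-p)*8.977919] = 23.388935
  V(2,1) = exp(-r*dt) * [p*8.977919 + (1-p)*0.000000] = 4.740927
  V(2,2) = exp(-r*dt) * [p*0.000000 + (1-p)*0.000000] = 0.000000
  V(1,0) = exp(-r*dt) * [p*23.388935 + (1-p)*4.740927] = 14.506048
  V(1,1) = exp(-r*dt) * [p*4.740927 + (1-p)*0.000000] = 2.503519
  V(0,0) = exp(-r*dt) * [p*14.506048 + (1-p)*2.503519] = 8.798207

Answer: Price = V(0,0) = 8.7982


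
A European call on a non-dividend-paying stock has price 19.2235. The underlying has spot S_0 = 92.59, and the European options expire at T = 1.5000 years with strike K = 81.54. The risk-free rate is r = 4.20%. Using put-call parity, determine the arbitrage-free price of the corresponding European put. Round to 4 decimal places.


Put-call parity: C - P = S_0 * exp(-qT) - K * exp(-rT).
S_0 * exp(-qT) = 92.5900 * 1.00000000 = 92.59000000
K * exp(-rT) = 81.5400 * 0.93894347 = 76.56145084
P = C - S*exp(-qT) + K*exp(-rT)
P = 19.2235 - 92.59000000 + 76.56145084 = 3.1950

Answer: Put price = 3.1950


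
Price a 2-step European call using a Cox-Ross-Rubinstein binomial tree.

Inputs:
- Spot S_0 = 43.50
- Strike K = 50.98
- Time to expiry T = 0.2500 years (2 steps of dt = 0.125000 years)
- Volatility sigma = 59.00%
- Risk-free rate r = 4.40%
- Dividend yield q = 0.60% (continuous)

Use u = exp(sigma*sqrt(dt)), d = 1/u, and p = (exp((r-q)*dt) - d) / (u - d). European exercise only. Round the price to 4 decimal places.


Answer: Price = V(0,0) = 3.1390

Derivation:
dt = T/N = 0.125000
u = exp(sigma*sqrt(dt)) = 1.231948; d = 1/u = 0.811723
p = (exp((r-q)*dt) - d) / (u - d) = 0.459370
Discount per step: exp(-r*dt) = 0.994515
Stock lattice S(k, i) with i counting down-moves:
  k=0: S(0,0) = 43.5000
  k=1: S(1,0) = 53.5897; S(1,1) = 35.3099
  k=2: S(2,0) = 66.0197; S(2,1) = 43.5000; S(2,2) = 28.6619
Terminal payoffs V(N, i) = max(S_T - K, 0):
  V(2,0) = 15.039750; V(2,1) = 0.000000; V(2,2) = 0.000000
Backward induction: V(k, i) = exp(-r*dt) * [p * V(k+1, i) + (1-p) * V(k+1, i+1)].
  V(1,0) = exp(-r*dt) * [p*15.039750 + (1-p)*0.000000] = 6.870908
  V(1,1) = exp(-r*dt) * [p*0.000000 + (1-p)*0.000000] = 0.000000
  V(0,0) = exp(-r*dt) * [p*6.870908 + (1-p)*0.000000] = 3.138974


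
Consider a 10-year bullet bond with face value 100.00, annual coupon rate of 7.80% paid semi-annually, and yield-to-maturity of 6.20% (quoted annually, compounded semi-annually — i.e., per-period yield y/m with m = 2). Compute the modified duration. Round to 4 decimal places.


Answer: Modified duration = 7.0785

Derivation:
Coupon per period c = face * coupon_rate / m = 3.900000
Periods per year m = 2; per-period yield y/m = 0.031000
Number of cashflows N = 20
Cashflows (t years, CF_t, discount factor 1/(1+y/m)^(m*t), PV):
  t = 0.5000: CF_t = 3.900000, DF = 0.969932, PV = 3.782735
  t = 1.0000: CF_t = 3.900000, DF = 0.940768, PV = 3.668996
  t = 1.5000: CF_t = 3.900000, DF = 0.912481, PV = 3.558677
  t = 2.0000: CF_t = 3.900000, DF = 0.885045, PV = 3.451675
  t = 2.5000: CF_t = 3.900000, DF = 0.858434, PV = 3.347891
  t = 3.0000: CF_t = 3.900000, DF = 0.832622, PV = 3.247227
  t = 3.5000: CF_t = 3.900000, DF = 0.807587, PV = 3.149589
  t = 4.0000: CF_t = 3.900000, DF = 0.783305, PV = 3.054888
  t = 4.5000: CF_t = 3.900000, DF = 0.759752, PV = 2.963034
  t = 5.0000: CF_t = 3.900000, DF = 0.736908, PV = 2.873942
  t = 5.5000: CF_t = 3.900000, DF = 0.714751, PV = 2.787528
  t = 6.0000: CF_t = 3.900000, DF = 0.693260, PV = 2.703713
  t = 6.5000: CF_t = 3.900000, DF = 0.672415, PV = 2.622418
  t = 7.0000: CF_t = 3.900000, DF = 0.652197, PV = 2.543568
  t = 7.5000: CF_t = 3.900000, DF = 0.632587, PV = 2.467088
  t = 8.0000: CF_t = 3.900000, DF = 0.613566, PV = 2.392908
  t = 8.5000: CF_t = 3.900000, DF = 0.595117, PV = 2.320958
  t = 9.0000: CF_t = 3.900000, DF = 0.577224, PV = 2.251172
  t = 9.5000: CF_t = 3.900000, DF = 0.559868, PV = 2.183484
  t = 10.0000: CF_t = 103.900000, DF = 0.543034, PV = 56.421190
Price P = sum_t PV_t = 111.792682
First compute Macaulay numerator sum_t t * PV_t:
  t * PV_t at t = 0.5000: 1.891368
  t * PV_t at t = 1.0000: 3.668996
  t * PV_t at t = 1.5000: 5.338016
  t * PV_t at t = 2.0000: 6.903351
  t * PV_t at t = 2.5000: 8.369727
  t * PV_t at t = 3.0000: 9.741680
  t * PV_t at t = 3.5000: 11.023563
  t * PV_t at t = 4.0000: 12.219552
  t * PV_t at t = 4.5000: 13.333653
  t * PV_t at t = 5.0000: 14.369709
  t * PV_t at t = 5.5000: 15.331406
  t * PV_t at t = 6.0000: 16.222279
  t * PV_t at t = 6.5000: 17.045719
  t * PV_t at t = 7.0000: 17.804974
  t * PV_t at t = 7.5000: 18.503159
  t * PV_t at t = 8.0000: 19.143262
  t * PV_t at t = 8.5000: 19.728144
  t * PV_t at t = 9.0000: 20.260546
  t * PV_t at t = 9.5000: 20.743096
  t * PV_t at t = 10.0000: 564.211900
Macaulay duration D = 815.854098 / 111.792682 = 7.297920
Modified duration = D / (1 + y/m) = 7.297920 / (1 + 0.031000) = 7.078487


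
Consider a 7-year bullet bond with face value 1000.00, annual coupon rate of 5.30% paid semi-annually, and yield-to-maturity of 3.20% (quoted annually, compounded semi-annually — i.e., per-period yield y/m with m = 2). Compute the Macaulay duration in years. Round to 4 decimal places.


Answer: Macaulay duration = 6.0138 years

Derivation:
Coupon per period c = face * coupon_rate / m = 26.500000
Periods per year m = 2; per-period yield y/m = 0.016000
Number of cashflows N = 14
Cashflows (t years, CF_t, discount factor 1/(1+y/m)^(m*t), PV):
  t = 0.5000: CF_t = 26.500000, DF = 0.984252, PV = 26.082677
  t = 1.0000: CF_t = 26.500000, DF = 0.968752, PV = 25.671926
  t = 1.5000: CF_t = 26.500000, DF = 0.953496, PV = 25.267644
  t = 2.0000: CF_t = 26.500000, DF = 0.938480, PV = 24.869728
  t = 2.5000: CF_t = 26.500000, DF = 0.923701, PV = 24.478079
  t = 3.0000: CF_t = 26.500000, DF = 0.909155, PV = 24.092598
  t = 3.5000: CF_t = 26.500000, DF = 0.894837, PV = 23.713187
  t = 4.0000: CF_t = 26.500000, DF = 0.880745, PV = 23.339751
  t = 4.5000: CF_t = 26.500000, DF = 0.866875, PV = 22.972195
  t = 5.0000: CF_t = 26.500000, DF = 0.853224, PV = 22.610429
  t = 5.5000: CF_t = 26.500000, DF = 0.839787, PV = 22.254359
  t = 6.0000: CF_t = 26.500000, DF = 0.826562, PV = 21.903896
  t = 6.5000: CF_t = 26.500000, DF = 0.813545, PV = 21.558953
  t = 7.0000: CF_t = 1026.500000, DF = 0.800734, PV = 821.953109
Price P = sum_t PV_t = 1130.768531
Macaulay numerator sum_t t * PV_t:
  t * PV_t at t = 0.5000: 13.041339
  t * PV_t at t = 1.0000: 25.671926
  t * PV_t at t = 1.5000: 37.901466
  t * PV_t at t = 2.0000: 49.739457
  t * PV_t at t = 2.5000: 61.195198
  t * PV_t at t = 3.0000: 72.277793
  t * PV_t at t = 3.5000: 82.996153
  t * PV_t at t = 4.0000: 93.359002
  t * PV_t at t = 4.5000: 103.374879
  t * PV_t at t = 5.0000: 113.052143
  t * PV_t at t = 5.5000: 122.398974
  t * PV_t at t = 6.0000: 131.423379
  t * PV_t at t = 6.5000: 140.133196
  t * PV_t at t = 7.0000: 5753.671762
Macaulay duration D = (sum_t t * PV_t) / P = 6800.236667 / 1130.768531 = 6.013818


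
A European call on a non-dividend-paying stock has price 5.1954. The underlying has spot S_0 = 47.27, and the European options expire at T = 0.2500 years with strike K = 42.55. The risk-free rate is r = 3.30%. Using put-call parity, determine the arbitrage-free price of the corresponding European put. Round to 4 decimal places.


Put-call parity: C - P = S_0 * exp(-qT) - K * exp(-rT).
S_0 * exp(-qT) = 47.2700 * 1.00000000 = 47.27000000
K * exp(-rT) = 42.5500 * 0.99178394 = 42.20040656
P = C - S*exp(-qT) + K*exp(-rT)
P = 5.1954 - 47.27000000 + 42.20040656 = 0.1258

Answer: Put price = 0.1258


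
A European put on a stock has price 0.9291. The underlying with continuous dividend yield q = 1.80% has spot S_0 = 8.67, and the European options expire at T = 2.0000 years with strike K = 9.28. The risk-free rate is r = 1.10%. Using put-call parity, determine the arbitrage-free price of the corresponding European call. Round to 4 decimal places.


Put-call parity: C - P = S_0 * exp(-qT) - K * exp(-rT).
S_0 * exp(-qT) = 8.6700 * 0.96464029 = 8.36343134
K * exp(-rT) = 9.2800 * 0.97824024 = 9.07806938
C = P + S*exp(-qT) - K*exp(-rT)
C = 0.9291 + 8.36343134 - 9.07806938 = 0.2145

Answer: Call price = 0.2145


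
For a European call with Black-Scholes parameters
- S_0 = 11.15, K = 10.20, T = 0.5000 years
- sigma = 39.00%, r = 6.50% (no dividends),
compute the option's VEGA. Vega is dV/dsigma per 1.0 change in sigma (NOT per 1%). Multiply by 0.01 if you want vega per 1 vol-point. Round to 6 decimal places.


Answer: Vega = 2.660479

Derivation:
d1 = 0.5786554952; d2 = 0.3028838506
phi(d1) = 0.3374426786; exp(-qT) = 1.0000000000; exp(-rT) = 0.9680224498
Vega = S * exp(-qT) * phi(d1) * sqrt(T) = 11.1500 * 1.0000000000 * 0.3374426786 * 0.7071067812 = 2.660479


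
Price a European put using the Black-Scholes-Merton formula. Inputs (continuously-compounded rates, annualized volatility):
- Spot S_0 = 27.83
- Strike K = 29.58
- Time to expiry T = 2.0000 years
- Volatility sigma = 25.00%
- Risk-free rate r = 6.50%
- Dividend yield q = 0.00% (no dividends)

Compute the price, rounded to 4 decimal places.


Answer: Price = 2.9177

Derivation:
d1 = (ln(S/K) + (r - q + 0.5*sigma^2) * T) / (sigma * sqrt(T)) = 0.37198376
d2 = d1 - sigma * sqrt(T) = 0.01843037
exp(-rT) = 0.87809543; exp(-qT) = 1.00000000
P = K * exp(-rT) * N(-d2) - S_0 * exp(-qT) * N(-d1)
N(-d1) = 0.35495247; N(-d2) = 0.49264776
P = 29.5800 * 0.87809543 * 0.49264776 - 27.8300 * 1.00000000 * 0.35495247 = 2.9177


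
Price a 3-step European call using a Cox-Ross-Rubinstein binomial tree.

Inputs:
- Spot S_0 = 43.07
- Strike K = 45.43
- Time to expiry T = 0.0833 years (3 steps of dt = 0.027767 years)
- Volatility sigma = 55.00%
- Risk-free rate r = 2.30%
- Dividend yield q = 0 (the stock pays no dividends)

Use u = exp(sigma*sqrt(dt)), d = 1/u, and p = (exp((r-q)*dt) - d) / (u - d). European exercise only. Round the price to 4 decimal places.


dt = T/N = 0.027767
u = exp(sigma*sqrt(dt)) = 1.095979; d = 1/u = 0.912426
p = (exp((r-q)*dt) - d) / (u - d) = 0.480584
Discount per step: exp(-r*dt) = 0.999362
Stock lattice S(k, i) with i counting down-moves:
  k=0: S(0,0) = 43.0700
  k=1: S(1,0) = 47.2038; S(1,1) = 39.2982
  k=2: S(2,0) = 51.7344; S(2,1) = 43.0700; S(2,2) = 35.8567
  k=3: S(3,0) = 56.6999; S(3,1) = 47.2038; S(3,2) = 39.2982; S(3,3) = 32.7166
Terminal payoffs V(N, i) = max(S_T - K, 0):
  V(3,0) = 11.269857; V(3,1) = 1.773830; V(3,2) = 0.000000; V(3,3) = 0.000000
Backward induction: V(k, i) = exp(-r*dt) * [p * V(k+1, i) + (1-p) * V(k+1, i+1)].
  V(2,0) = exp(-r*dt) * [p*11.269857 + (1-p)*1.773830] = 6.333426
  V(2,1) = exp(-r*dt) * [p*1.773830 + (1-p)*0.000000] = 0.851931
  V(2,2) = exp(-r*dt) * [p*0.000000 + (1-p)*0.000000] = 0.000000
  V(1,0) = exp(-r*dt) * [p*6.333426 + (1-p)*0.851931] = 3.484026
  V(1,1) = exp(-r*dt) * [p*0.851931 + (1-p)*0.000000] = 0.409163
  V(0,0) = exp(-r*dt) * [p*3.484026 + (1-p)*0.409163] = 1.885689

Answer: Price = V(0,0) = 1.8857


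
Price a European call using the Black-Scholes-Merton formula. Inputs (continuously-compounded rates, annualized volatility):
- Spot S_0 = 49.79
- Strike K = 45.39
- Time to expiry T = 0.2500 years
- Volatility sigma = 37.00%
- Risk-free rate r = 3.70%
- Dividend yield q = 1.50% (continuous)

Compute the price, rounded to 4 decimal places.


d1 = (ln(S/K) + (r - q + 0.5*sigma^2) * T) / (sigma * sqrt(T)) = 0.62235051
d2 = d1 - sigma * sqrt(T) = 0.43735051
exp(-rT) = 0.99079265; exp(-qT) = 0.99625702
C = S_0 * exp(-qT) * N(d1) - K * exp(-rT) * N(d2)
N(d1) = 0.73314429; N(d2) = 0.66907141
C = 49.7900 * 0.99625702 * 0.73314429 - 45.3900 * 0.99079265 * 0.66907141 = 6.2771

Answer: Price = 6.2771


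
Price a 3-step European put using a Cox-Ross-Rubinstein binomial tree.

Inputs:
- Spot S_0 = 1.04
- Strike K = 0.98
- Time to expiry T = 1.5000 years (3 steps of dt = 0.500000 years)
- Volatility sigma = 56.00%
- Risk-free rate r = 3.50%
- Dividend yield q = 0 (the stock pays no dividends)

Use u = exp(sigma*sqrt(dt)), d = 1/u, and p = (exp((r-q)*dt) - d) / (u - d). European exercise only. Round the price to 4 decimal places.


Answer: Price = V(0,0) = 0.2324

Derivation:
dt = T/N = 0.500000
u = exp(sigma*sqrt(dt)) = 1.485839; d = 1/u = 0.673020
p = (exp((r-q)*dt) - d) / (u - d) = 0.423998
Discount per step: exp(-r*dt) = 0.982652
Stock lattice S(k, i) with i counting down-moves:
  k=0: S(0,0) = 1.0400
  k=1: S(1,0) = 1.5453; S(1,1) = 0.6999
  k=2: S(2,0) = 2.2960; S(2,1) = 1.0400; S(2,2) = 0.4711
  k=3: S(3,0) = 3.4115; S(3,1) = 1.5453; S(3,2) = 0.6999; S(3,3) = 0.3170
Terminal payoffs V(N, i) = max(K - S_T, 0):
  V(3,0) = 0.000000; V(3,1) = 0.000000; V(3,2) = 0.280059; V(3,3) = 0.662957
Backward induction: V(k, i) = exp(-r*dt) * [p * V(k+1, i) + (1-p) * V(k+1, i+1)].
  V(2,0) = exp(-r*dt) * [p*0.000000 + (1-p)*0.000000] = 0.000000
  V(2,1) = exp(-r*dt) * [p*0.000000 + (1-p)*0.280059] = 0.158516
  V(2,2) = exp(-r*dt) * [p*0.280059 + (1-p)*0.662957] = 0.491925
  V(1,0) = exp(-r*dt) * [p*0.000000 + (1-p)*0.158516] = 0.089722
  V(1,1) = exp(-r*dt) * [p*0.158516 + (1-p)*0.491925] = 0.344479
  V(0,0) = exp(-r*dt) * [p*0.089722 + (1-p)*0.344479] = 0.232360


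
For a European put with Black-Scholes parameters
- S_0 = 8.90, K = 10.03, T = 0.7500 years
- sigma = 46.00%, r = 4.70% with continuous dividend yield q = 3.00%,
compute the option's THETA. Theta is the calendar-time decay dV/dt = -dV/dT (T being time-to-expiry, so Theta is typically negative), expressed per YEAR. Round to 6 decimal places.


d1 = -0.0688536013; d2 = -0.4672252871
phi(d1) = 0.3979977439; exp(-qT) = 0.9777512372; exp(-rT) = 0.9653640451
Theta = -S*exp(-qT)*phi(d1)*sigma/(2*sqrt(T)) + r*K*exp(-rT)*N(-d2) - q*S*exp(-qT)*N(-d1)
N(-d1) = 0.5274469242; N(-d2) = 0.6798306482; sqrt(T) = 0.8660254038
Term 1 = -8.9000 * 0.9777512372 * 0.3979977439 * 0.4600 / (2 * 0.8660254038) = -0.9198059092
Term 2 = 0.0470 * 10.0300 * 0.9653640451 * 0.6798306482 = 0.3093788709
Term 3 = -0.0300 * 8.9000 * 0.9777512372 * 0.5274469242 = -0.1376950727
Theta = -0.9198059092 + (0.3093788709) + (-0.1376950727) = -0.748122

Answer: Theta = -0.748122


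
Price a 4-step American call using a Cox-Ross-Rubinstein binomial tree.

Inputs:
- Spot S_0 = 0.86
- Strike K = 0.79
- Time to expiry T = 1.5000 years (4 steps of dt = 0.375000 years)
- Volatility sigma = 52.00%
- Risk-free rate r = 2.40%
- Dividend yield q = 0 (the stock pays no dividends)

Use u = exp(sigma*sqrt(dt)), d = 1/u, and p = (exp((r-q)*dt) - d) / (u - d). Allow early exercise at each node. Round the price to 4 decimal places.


Answer: Price = V(0,0) = 0.2534

Derivation:
dt = T/N = 0.375000
u = exp(sigma*sqrt(dt)) = 1.374972; d = 1/u = 0.727287
p = (exp((r-q)*dt) - d) / (u - d) = 0.435016
Discount per step: exp(-r*dt) = 0.991040
Stock lattice S(k, i) with i counting down-moves:
  k=0: S(0,0) = 0.8600
  k=1: S(1,0) = 1.1825; S(1,1) = 0.6255
  k=2: S(2,0) = 1.6259; S(2,1) = 0.8600; S(2,2) = 0.4549
  k=3: S(3,0) = 2.2355; S(3,1) = 1.1825; S(3,2) = 0.6255; S(3,3) = 0.3308
  k=4: S(4,0) = 3.0738; S(4,1) = 1.6259; S(4,2) = 0.8600; S(4,3) = 0.4549; S(4,4) = 0.2406
Terminal payoffs V(N, i) = max(S_T - K, 0):
  V(4,0) = 2.283791; V(4,1) = 0.835872; V(4,2) = 0.070000; V(4,3) = 0.000000; V(4,4) = 0.000000
Backward induction: V(k, i) = exp(-r*dt) * [p * V(k+1, i) + (1-p) * V(k+1, i+1)]; then take max(V_cont, immediate exercise) for American.
  V(3,0) = exp(-r*dt) * [p*2.283791 + (1-p)*0.835872] = 1.452608; exercise = 1.445529; V(3,0) = max -> 1.452608
  V(3,1) = exp(-r*dt) * [p*0.835872 + (1-p)*0.070000] = 0.399554; exercise = 0.392476; V(3,1) = max -> 0.399554
  V(3,2) = exp(-r*dt) * [p*0.070000 + (1-p)*0.000000] = 0.030178; exercise = 0.000000; V(3,2) = max -> 0.030178
  V(3,3) = exp(-r*dt) * [p*0.000000 + (1-p)*0.000000] = 0.000000; exercise = 0.000000; V(3,3) = max -> 0.000000
  V(2,0) = exp(-r*dt) * [p*1.452608 + (1-p)*0.399554] = 0.849965; exercise = 0.835872; V(2,0) = max -> 0.849965
  V(2,1) = exp(-r*dt) * [p*0.399554 + (1-p)*0.030178] = 0.189153; exercise = 0.070000; V(2,1) = max -> 0.189153
  V(2,2) = exp(-r*dt) * [p*0.030178 + (1-p)*0.000000] = 0.013010; exercise = 0.000000; V(2,2) = max -> 0.013010
  V(1,0) = exp(-r*dt) * [p*0.849965 + (1-p)*0.189153] = 0.472346; exercise = 0.392476; V(1,0) = max -> 0.472346
  V(1,1) = exp(-r*dt) * [p*0.189153 + (1-p)*0.013010] = 0.088832; exercise = 0.000000; V(1,1) = max -> 0.088832
  V(0,0) = exp(-r*dt) * [p*0.472346 + (1-p)*0.088832] = 0.253376; exercise = 0.070000; V(0,0) = max -> 0.253376


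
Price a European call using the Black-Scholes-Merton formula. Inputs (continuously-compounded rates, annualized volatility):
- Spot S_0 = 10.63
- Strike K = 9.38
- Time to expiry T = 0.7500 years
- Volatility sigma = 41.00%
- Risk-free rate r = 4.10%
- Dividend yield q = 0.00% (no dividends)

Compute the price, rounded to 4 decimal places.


Answer: Price = 2.2869

Derivation:
d1 = (ln(S/K) + (r - q + 0.5*sigma^2) * T) / (sigma * sqrt(T)) = 0.61646344
d2 = d1 - sigma * sqrt(T) = 0.26139302
exp(-rT) = 0.96971797; exp(-qT) = 1.00000000
C = S_0 * exp(-qT) * N(d1) - K * exp(-rT) * N(d2)
N(d1) = 0.73120565; N(d2) = 0.60310528
C = 10.6300 * 1.00000000 * 0.73120565 - 9.3800 * 0.96971797 * 0.60310528 = 2.2869


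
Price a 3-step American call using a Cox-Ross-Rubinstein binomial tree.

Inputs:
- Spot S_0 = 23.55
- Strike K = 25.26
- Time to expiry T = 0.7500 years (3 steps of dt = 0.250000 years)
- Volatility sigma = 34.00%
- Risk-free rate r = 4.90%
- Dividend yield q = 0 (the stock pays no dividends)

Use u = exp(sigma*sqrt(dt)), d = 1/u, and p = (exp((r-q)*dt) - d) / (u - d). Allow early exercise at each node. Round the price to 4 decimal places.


Answer: Price = V(0,0) = 2.5658

Derivation:
dt = T/N = 0.250000
u = exp(sigma*sqrt(dt)) = 1.185305; d = 1/u = 0.843665
p = (exp((r-q)*dt) - d) / (u - d) = 0.493679
Discount per step: exp(-r*dt) = 0.987825
Stock lattice S(k, i) with i counting down-moves:
  k=0: S(0,0) = 23.5500
  k=1: S(1,0) = 27.9139; S(1,1) = 19.8683
  k=2: S(2,0) = 33.0865; S(2,1) = 23.5500; S(2,2) = 16.7622
  k=3: S(3,0) = 39.2176; S(3,1) = 27.9139; S(3,2) = 19.8683; S(3,3) = 14.1417
Terminal payoffs V(N, i) = max(S_T - K, 0):
  V(3,0) = 13.957608; V(3,1) = 2.653929; V(3,2) = 0.000000; V(3,3) = 0.000000
Backward induction: V(k, i) = exp(-r*dt) * [p * V(k+1, i) + (1-p) * V(k+1, i+1)]; then take max(V_cont, immediate exercise) for American.
  V(2,0) = exp(-r*dt) * [p*13.957608 + (1-p)*2.653929] = 8.134063; exercise = 7.826516; V(2,0) = max -> 8.134063
  V(2,1) = exp(-r*dt) * [p*2.653929 + (1-p)*0.000000] = 1.294237; exercise = 0.000000; V(2,1) = max -> 1.294237
  V(2,2) = exp(-r*dt) * [p*0.000000 + (1-p)*0.000000] = 0.000000; exercise = 0.000000; V(2,2) = max -> 0.000000
  V(1,0) = exp(-r*dt) * [p*8.134063 + (1-p)*1.294237] = 4.614046; exercise = 2.653929; V(1,0) = max -> 4.614046
  V(1,1) = exp(-r*dt) * [p*1.294237 + (1-p)*0.000000] = 0.631159; exercise = 0.000000; V(1,1) = max -> 0.631159
  V(0,0) = exp(-r*dt) * [p*4.614046 + (1-p)*0.631159] = 2.565802; exercise = 0.000000; V(0,0) = max -> 2.565802


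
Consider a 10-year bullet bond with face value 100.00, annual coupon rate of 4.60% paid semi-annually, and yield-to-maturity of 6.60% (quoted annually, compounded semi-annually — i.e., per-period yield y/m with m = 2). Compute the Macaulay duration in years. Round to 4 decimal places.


Answer: Macaulay duration = 7.9426 years

Derivation:
Coupon per period c = face * coupon_rate / m = 2.300000
Periods per year m = 2; per-period yield y/m = 0.033000
Number of cashflows N = 20
Cashflows (t years, CF_t, discount factor 1/(1+y/m)^(m*t), PV):
  t = 0.5000: CF_t = 2.300000, DF = 0.968054, PV = 2.226525
  t = 1.0000: CF_t = 2.300000, DF = 0.937129, PV = 2.155397
  t = 1.5000: CF_t = 2.300000, DF = 0.907192, PV = 2.086541
  t = 2.0000: CF_t = 2.300000, DF = 0.878211, PV = 2.019885
  t = 2.5000: CF_t = 2.300000, DF = 0.850156, PV = 1.955358
  t = 3.0000: CF_t = 2.300000, DF = 0.822997, PV = 1.892892
  t = 3.5000: CF_t = 2.300000, DF = 0.796705, PV = 1.832422
  t = 4.0000: CF_t = 2.300000, DF = 0.771254, PV = 1.773884
  t = 4.5000: CF_t = 2.300000, DF = 0.746616, PV = 1.717216
  t = 5.0000: CF_t = 2.300000, DF = 0.722764, PV = 1.662358
  t = 5.5000: CF_t = 2.300000, DF = 0.699675, PV = 1.609253
  t = 6.0000: CF_t = 2.300000, DF = 0.677323, PV = 1.557844
  t = 6.5000: CF_t = 2.300000, DF = 0.655686, PV = 1.508077
  t = 7.0000: CF_t = 2.300000, DF = 0.634739, PV = 1.459901
  t = 7.5000: CF_t = 2.300000, DF = 0.614462, PV = 1.413263
  t = 8.0000: CF_t = 2.300000, DF = 0.594833, PV = 1.368115
  t = 8.5000: CF_t = 2.300000, DF = 0.575830, PV = 1.324410
  t = 9.0000: CF_t = 2.300000, DF = 0.557435, PV = 1.282100
  t = 9.5000: CF_t = 2.300000, DF = 0.539627, PV = 1.241143
  t = 10.0000: CF_t = 102.300000, DF = 0.522388, PV = 53.440339
Price P = sum_t PV_t = 85.526923
Macaulay numerator sum_t t * PV_t:
  t * PV_t at t = 0.5000: 1.113262
  t * PV_t at t = 1.0000: 2.155397
  t * PV_t at t = 1.5000: 3.129811
  t * PV_t at t = 2.0000: 4.039769
  t * PV_t at t = 2.5000: 4.888394
  t * PV_t at t = 3.0000: 5.678677
  t * PV_t at t = 3.5000: 6.413478
  t * PV_t at t = 4.0000: 7.095537
  t * PV_t at t = 4.5000: 7.727472
  t * PV_t at t = 5.0000: 8.311791
  t * PV_t at t = 5.5000: 8.850891
  t * PV_t at t = 6.0000: 9.347064
  t * PV_t at t = 6.5000: 9.802504
  t * PV_t at t = 7.0000: 10.219305
  t * PV_t at t = 7.5000: 10.599473
  t * PV_t at t = 8.0000: 10.944922
  t * PV_t at t = 8.5000: 11.257483
  t * PV_t at t = 9.0000: 11.538904
  t * PV_t at t = 9.5000: 11.790856
  t * PV_t at t = 10.0000: 534.403389
Macaulay duration D = (sum_t t * PV_t) / P = 679.308380 / 85.526923 = 7.942626


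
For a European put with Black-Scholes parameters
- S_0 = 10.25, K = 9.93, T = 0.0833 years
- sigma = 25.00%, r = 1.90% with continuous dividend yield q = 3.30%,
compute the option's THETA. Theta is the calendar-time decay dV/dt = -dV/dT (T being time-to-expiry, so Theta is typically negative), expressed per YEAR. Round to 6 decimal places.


Answer: Theta = -1.632355

Derivation:
d1 = 0.4594893203; d2 = 0.3873349719
phi(d1) = 0.3589745620; exp(-qT) = 0.9972548748; exp(-rT) = 0.9984185518
Theta = -S*exp(-qT)*phi(d1)*sigma/(2*sqrt(T)) + r*K*exp(-rT)*N(-d2) - q*S*exp(-qT)*N(-d1)
N(-d1) = 0.3229414097; N(-d2) = 0.3492541192; sqrt(T) = 0.2886173938
Term 1 = -10.2500 * 0.9972548748 * 0.3589745620 * 0.2500 / (2 * 0.2886173938) = -1.5892097465
Term 2 = 0.0190 * 9.9300 * 0.9984185518 * 0.3492541192 = 0.0657895671
Term 3 = -0.0330 * 10.2500 * 0.9972548748 * 0.3229414097 = -0.1089350683
Theta = -1.5892097465 + (0.0657895671) + (-0.1089350683) = -1.632355


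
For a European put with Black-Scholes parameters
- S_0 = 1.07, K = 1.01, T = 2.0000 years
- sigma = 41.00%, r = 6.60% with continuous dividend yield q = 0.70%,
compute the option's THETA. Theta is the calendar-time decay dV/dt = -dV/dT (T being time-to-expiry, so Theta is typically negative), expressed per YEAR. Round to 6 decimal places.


d1 = 0.5929492508; d2 = 0.0131216902
phi(d1) = 0.3346289610; exp(-qT) = 0.9860975443; exp(-rT) = 0.8763409951
Theta = -S*exp(-qT)*phi(d1)*sigma/(2*sqrt(T)) + r*K*exp(-rT)*N(-d2) - q*S*exp(-qT)*N(-d1)
N(-d1) = 0.2766075580; N(-d2) = 0.4947653532; sqrt(T) = 1.4142135624
Term 1 = -1.0700 * 0.9860975443 * 0.3346289610 * 0.4100 / (2 * 1.4142135624) = -0.0511806790
Term 2 = 0.0660 * 1.0100 * 0.8763409951 * 0.4947653532 = 0.0289026536
Term 3 = -0.0070 * 1.0700 * 0.9860975443 * 0.2766075580 = -0.0020429876
Theta = -0.0511806790 + (0.0289026536) + (-0.0020429876) = -0.024321

Answer: Theta = -0.024321


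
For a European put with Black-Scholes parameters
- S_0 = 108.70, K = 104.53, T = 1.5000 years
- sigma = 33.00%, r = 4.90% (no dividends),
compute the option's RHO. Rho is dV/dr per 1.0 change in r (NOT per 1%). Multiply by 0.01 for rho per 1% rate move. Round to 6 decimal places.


d1 = 0.4807251849; d2 = 0.0765593774
phi(d1) = 0.3554086997; exp(-qT) = 1.0000000000; exp(-rT) = 0.9291361458
N(-d2) = 0.4694870381
Rho = -K*T*exp(-rT)*N(-d2) = -104.5300 * 1.5000 * 0.9291361458 * 0.4694870381 = -68.396704

Answer: Rho = -68.396704


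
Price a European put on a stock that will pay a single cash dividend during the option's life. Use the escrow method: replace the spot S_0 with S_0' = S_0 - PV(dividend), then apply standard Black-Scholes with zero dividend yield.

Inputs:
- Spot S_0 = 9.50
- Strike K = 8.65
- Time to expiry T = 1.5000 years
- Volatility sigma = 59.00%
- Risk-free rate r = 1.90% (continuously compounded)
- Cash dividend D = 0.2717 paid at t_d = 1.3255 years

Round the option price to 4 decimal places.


PV(D) = D * exp(-r * t_d) = 0.2717 * 0.97512998 = 0.26494282
S_0' = S_0 - PV(D) = 9.5000 - 0.26494282 = 9.23505718
d1 = (ln(S_0'/K) + (r + sigma^2/2)*T) / (sigma*sqrt(T)) = 0.49131296
d2 = d1 - sigma*sqrt(T) = -0.23128652
exp(-rT) = 0.97190229
N(-d1) = 0.31160256; N(-d2) = 0.59145389
P = K * exp(-rT) * N(-d2) - S_0' * N(-d1) = 8.6500 * 0.97190229 * 0.59145389 - 9.23505718 * 0.31160256 = 2.0947

Answer: Price = 2.0947


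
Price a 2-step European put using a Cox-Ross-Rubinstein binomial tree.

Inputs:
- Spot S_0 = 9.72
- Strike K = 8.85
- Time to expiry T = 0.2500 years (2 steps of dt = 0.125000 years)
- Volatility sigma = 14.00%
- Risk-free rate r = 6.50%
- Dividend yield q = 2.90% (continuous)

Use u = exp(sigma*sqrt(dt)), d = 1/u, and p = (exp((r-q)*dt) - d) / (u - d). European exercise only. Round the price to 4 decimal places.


Answer: Price = V(0,0) = 0.0099

Derivation:
dt = T/N = 0.125000
u = exp(sigma*sqrt(dt)) = 1.050743; d = 1/u = 0.951708
p = (exp((r-q)*dt) - d) / (u - d) = 0.533169
Discount per step: exp(-r*dt) = 0.991908
Stock lattice S(k, i) with i counting down-moves:
  k=0: S(0,0) = 9.7200
  k=1: S(1,0) = 10.2132; S(1,1) = 9.2506
  k=2: S(2,0) = 10.7315; S(2,1) = 9.7200; S(2,2) = 8.8039
Terminal payoffs V(N, i) = max(K - S_T, 0):
  V(2,0) = 0.000000; V(2,1) = 0.000000; V(2,2) = 0.046136
Backward induction: V(k, i) = exp(-r*dt) * [p * V(k+1, i) + (1-p) * V(k+1, i+1)].
  V(1,0) = exp(-r*dt) * [p*0.000000 + (1-p)*0.000000] = 0.000000
  V(1,1) = exp(-r*dt) * [p*0.000000 + (1-p)*0.046136] = 0.021364
  V(0,0) = exp(-r*dt) * [p*0.000000 + (1-p)*0.021364] = 0.009893


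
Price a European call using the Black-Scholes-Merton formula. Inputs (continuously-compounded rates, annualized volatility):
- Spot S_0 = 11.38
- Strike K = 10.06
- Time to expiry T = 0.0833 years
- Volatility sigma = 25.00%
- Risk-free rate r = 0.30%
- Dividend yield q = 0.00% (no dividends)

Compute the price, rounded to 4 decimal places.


d1 = (ln(S/K) + (r - q + 0.5*sigma^2) * T) / (sigma * sqrt(T)) = 1.74824237
d2 = d1 - sigma * sqrt(T) = 1.67608802
exp(-rT) = 0.99975013; exp(-qT) = 1.00000000
C = S_0 * exp(-qT) * N(d1) - K * exp(-rT) * N(d2)
N(d1) = 0.95978897; N(d2) = 0.95313952
C = 11.3800 * 1.00000000 * 0.95978897 - 10.0600 * 0.99975013 * 0.95313952 = 1.3362

Answer: Price = 1.3362
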